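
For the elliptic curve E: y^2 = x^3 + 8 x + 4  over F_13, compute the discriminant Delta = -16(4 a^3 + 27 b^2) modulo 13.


4 a^3 + 27 b^2 = 4*8^3 + 27*4^2 = 2048 + 432 = 2480
Delta = -16 * (2480) = -39680
Delta mod 13 = 9

Delta = 9 (mod 13)


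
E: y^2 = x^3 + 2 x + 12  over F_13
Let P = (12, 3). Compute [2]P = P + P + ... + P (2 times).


k = 2 = 10_2 (binary, LSB first: 01)
Double-and-add from P = (12, 3):
  bit 0 = 0: acc unchanged = O
  bit 1 = 1: acc = O + (11, 0) = (11, 0)

2P = (11, 0)


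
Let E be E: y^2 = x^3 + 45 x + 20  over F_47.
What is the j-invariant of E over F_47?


Delta = -16(4 a^3 + 27 b^2) mod 47 = 14
-1728 * (4 a)^3 = -1728 * (4*45)^3 mod 47 = 8
j = 8 * 14^(-1) mod 47 = 14

j = 14 (mod 47)


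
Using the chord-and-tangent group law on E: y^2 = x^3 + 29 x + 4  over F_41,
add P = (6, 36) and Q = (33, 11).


P != Q, so use the chord formula.
s = (y2 - y1) / (x2 - x1) = (16) / (27) mod 41 = 34
x3 = s^2 - x1 - x2 mod 41 = 34^2 - 6 - 33 = 10
y3 = s (x1 - x3) - y1 mod 41 = 34 * (6 - 10) - 36 = 33

P + Q = (10, 33)


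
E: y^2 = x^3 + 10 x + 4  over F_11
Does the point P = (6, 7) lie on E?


Check whether y^2 = x^3 + 10 x + 4 (mod 11) for (x, y) = (6, 7).
LHS: y^2 = 7^2 mod 11 = 5
RHS: x^3 + 10 x + 4 = 6^3 + 10*6 + 4 mod 11 = 5
LHS = RHS

Yes, on the curve


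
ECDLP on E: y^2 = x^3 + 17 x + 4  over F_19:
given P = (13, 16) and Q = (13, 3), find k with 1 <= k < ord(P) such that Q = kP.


Enumerate multiples of P until we hit Q = (13, 3):
  1P = (13, 16)
  2P = (18, 9)
  3P = (12, 13)
  4P = (3, 14)
  5P = (0, 17)
  6P = (15, 9)
  7P = (8, 14)
  8P = (5, 10)
  9P = (17, 0)
  10P = (5, 9)
  11P = (8, 5)
  12P = (15, 10)
  13P = (0, 2)
  14P = (3, 5)
  15P = (12, 6)
  16P = (18, 10)
  17P = (13, 3)
Match found at i = 17.

k = 17


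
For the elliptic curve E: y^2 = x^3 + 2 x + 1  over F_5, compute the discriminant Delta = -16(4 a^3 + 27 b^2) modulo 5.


4 a^3 + 27 b^2 = 4*2^3 + 27*1^2 = 32 + 27 = 59
Delta = -16 * (59) = -944
Delta mod 5 = 1

Delta = 1 (mod 5)


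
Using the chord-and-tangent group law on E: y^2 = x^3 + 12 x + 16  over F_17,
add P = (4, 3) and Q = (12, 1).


P != Q, so use the chord formula.
s = (y2 - y1) / (x2 - x1) = (15) / (8) mod 17 = 4
x3 = s^2 - x1 - x2 mod 17 = 4^2 - 4 - 12 = 0
y3 = s (x1 - x3) - y1 mod 17 = 4 * (4 - 0) - 3 = 13

P + Q = (0, 13)


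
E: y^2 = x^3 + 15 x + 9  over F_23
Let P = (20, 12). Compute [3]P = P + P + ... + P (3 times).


k = 3 = 11_2 (binary, LSB first: 11)
Double-and-add from P = (20, 12):
  bit 0 = 1: acc = O + (20, 12) = (20, 12)
  bit 1 = 1: acc = (20, 12) + (22, 19) = (22, 4)

3P = (22, 4)


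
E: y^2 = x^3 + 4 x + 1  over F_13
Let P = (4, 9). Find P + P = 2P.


Doubling: s = (3 x1^2 + a) / (2 y1)
s = (3*4^2 + 4) / (2*9) mod 13 = 0
x3 = s^2 - 2 x1 mod 13 = 0^2 - 2*4 = 5
y3 = s (x1 - x3) - y1 mod 13 = 0 * (4 - 5) - 9 = 4

2P = (5, 4)


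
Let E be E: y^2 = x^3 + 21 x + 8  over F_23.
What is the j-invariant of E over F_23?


Delta = -16(4 a^3 + 27 b^2) mod 23 = 4
-1728 * (4 a)^3 = -1728 * (4*21)^3 mod 23 = 18
j = 18 * 4^(-1) mod 23 = 16

j = 16 (mod 23)


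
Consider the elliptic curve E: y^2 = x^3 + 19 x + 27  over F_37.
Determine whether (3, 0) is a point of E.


Check whether y^2 = x^3 + 19 x + 27 (mod 37) for (x, y) = (3, 0).
LHS: y^2 = 0^2 mod 37 = 0
RHS: x^3 + 19 x + 27 = 3^3 + 19*3 + 27 mod 37 = 0
LHS = RHS

Yes, on the curve


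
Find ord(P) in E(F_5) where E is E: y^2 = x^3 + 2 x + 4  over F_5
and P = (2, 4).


Compute successive multiples of P until we hit O:
  1P = (2, 4)
  2P = (0, 2)
  3P = (4, 4)
  4P = (4, 1)
  5P = (0, 3)
  6P = (2, 1)
  7P = O

ord(P) = 7


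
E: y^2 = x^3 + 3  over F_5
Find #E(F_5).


For each x in F_5, count y with y^2 = x^3 + 0 x + 3 mod 5:
  x = 1: RHS = 4, y in [2, 3]  -> 2 point(s)
  x = 2: RHS = 1, y in [1, 4]  -> 2 point(s)
  x = 3: RHS = 0, y in [0]  -> 1 point(s)
Affine points: 5. Add the point at infinity: total = 6.

#E(F_5) = 6


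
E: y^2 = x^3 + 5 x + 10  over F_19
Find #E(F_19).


For each x in F_19, count y with y^2 = x^3 + 5 x + 10 mod 19:
  x = 1: RHS = 16, y in [4, 15]  -> 2 point(s)
  x = 2: RHS = 9, y in [3, 16]  -> 2 point(s)
  x = 6: RHS = 9, y in [3, 16]  -> 2 point(s)
  x = 8: RHS = 11, y in [7, 12]  -> 2 point(s)
  x = 9: RHS = 5, y in [9, 10]  -> 2 point(s)
  x = 11: RHS = 9, y in [3, 16]  -> 2 point(s)
  x = 13: RHS = 11, y in [7, 12]  -> 2 point(s)
  x = 16: RHS = 6, y in [5, 14]  -> 2 point(s)
  x = 17: RHS = 11, y in [7, 12]  -> 2 point(s)
  x = 18: RHS = 4, y in [2, 17]  -> 2 point(s)
Affine points: 20. Add the point at infinity: total = 21.

#E(F_19) = 21


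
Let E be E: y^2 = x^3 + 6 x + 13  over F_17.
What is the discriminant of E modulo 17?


4 a^3 + 27 b^2 = 4*6^3 + 27*13^2 = 864 + 4563 = 5427
Delta = -16 * (5427) = -86832
Delta mod 17 = 4

Delta = 4 (mod 17)


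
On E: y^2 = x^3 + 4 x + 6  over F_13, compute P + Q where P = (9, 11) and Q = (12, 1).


P != Q, so use the chord formula.
s = (y2 - y1) / (x2 - x1) = (3) / (3) mod 13 = 1
x3 = s^2 - x1 - x2 mod 13 = 1^2 - 9 - 12 = 6
y3 = s (x1 - x3) - y1 mod 13 = 1 * (9 - 6) - 11 = 5

P + Q = (6, 5)


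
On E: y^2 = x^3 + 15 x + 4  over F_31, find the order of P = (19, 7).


Compute successive multiples of P until we hit O:
  1P = (19, 7)
  2P = (13, 3)
  3P = (27, 29)
  4P = (10, 10)
  5P = (9, 0)
  6P = (10, 21)
  7P = (27, 2)
  8P = (13, 28)
  ... (continuing to 10P)
  10P = O

ord(P) = 10


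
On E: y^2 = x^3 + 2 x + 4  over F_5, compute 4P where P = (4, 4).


k = 4 = 100_2 (binary, LSB first: 001)
Double-and-add from P = (4, 4):
  bit 0 = 0: acc unchanged = O
  bit 1 = 0: acc unchanged = O
  bit 2 = 1: acc = O + (0, 3) = (0, 3)

4P = (0, 3)


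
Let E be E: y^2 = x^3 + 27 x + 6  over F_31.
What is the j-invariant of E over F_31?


Delta = -16(4 a^3 + 27 b^2) mod 31 = 14
-1728 * (4 a)^3 = -1728 * (4*27)^3 mod 31 = 30
j = 30 * 14^(-1) mod 31 = 11

j = 11 (mod 31)


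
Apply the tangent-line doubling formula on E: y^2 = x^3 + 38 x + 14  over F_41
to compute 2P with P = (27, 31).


Doubling: s = (3 x1^2 + a) / (2 y1)
s = (3*27^2 + 38) / (2*31) mod 41 = 22
x3 = s^2 - 2 x1 mod 41 = 22^2 - 2*27 = 20
y3 = s (x1 - x3) - y1 mod 41 = 22 * (27 - 20) - 31 = 0

2P = (20, 0)


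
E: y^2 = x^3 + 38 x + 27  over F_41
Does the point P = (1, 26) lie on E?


Check whether y^2 = x^3 + 38 x + 27 (mod 41) for (x, y) = (1, 26).
LHS: y^2 = 26^2 mod 41 = 20
RHS: x^3 + 38 x + 27 = 1^3 + 38*1 + 27 mod 41 = 25
LHS != RHS

No, not on the curve


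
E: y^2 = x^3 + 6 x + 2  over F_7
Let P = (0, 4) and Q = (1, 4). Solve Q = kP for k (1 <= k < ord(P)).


Enumerate multiples of P until we hit Q = (1, 4):
  1P = (0, 4)
  2P = (1, 4)
Match found at i = 2.

k = 2


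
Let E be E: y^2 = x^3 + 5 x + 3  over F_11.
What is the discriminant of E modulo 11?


4 a^3 + 27 b^2 = 4*5^3 + 27*3^2 = 500 + 243 = 743
Delta = -16 * (743) = -11888
Delta mod 11 = 3

Delta = 3 (mod 11)


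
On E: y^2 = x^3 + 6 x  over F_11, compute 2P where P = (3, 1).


Doubling: s = (3 x1^2 + a) / (2 y1)
s = (3*3^2 + 6) / (2*1) mod 11 = 0
x3 = s^2 - 2 x1 mod 11 = 0^2 - 2*3 = 5
y3 = s (x1 - x3) - y1 mod 11 = 0 * (3 - 5) - 1 = 10

2P = (5, 10)


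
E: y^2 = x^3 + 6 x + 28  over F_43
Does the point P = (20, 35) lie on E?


Check whether y^2 = x^3 + 6 x + 28 (mod 43) for (x, y) = (20, 35).
LHS: y^2 = 35^2 mod 43 = 21
RHS: x^3 + 6 x + 28 = 20^3 + 6*20 + 28 mod 43 = 21
LHS = RHS

Yes, on the curve


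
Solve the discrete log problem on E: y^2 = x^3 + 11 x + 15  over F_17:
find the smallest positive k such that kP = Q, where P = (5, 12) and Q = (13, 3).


Enumerate multiples of P until we hit Q = (13, 3):
  1P = (5, 12)
  2P = (15, 6)
  3P = (13, 3)
Match found at i = 3.

k = 3


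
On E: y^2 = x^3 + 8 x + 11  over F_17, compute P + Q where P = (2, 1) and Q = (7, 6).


P != Q, so use the chord formula.
s = (y2 - y1) / (x2 - x1) = (5) / (5) mod 17 = 1
x3 = s^2 - x1 - x2 mod 17 = 1^2 - 2 - 7 = 9
y3 = s (x1 - x3) - y1 mod 17 = 1 * (2 - 9) - 1 = 9

P + Q = (9, 9)


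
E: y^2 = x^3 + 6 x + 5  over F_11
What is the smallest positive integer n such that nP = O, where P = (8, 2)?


Compute successive multiples of P until we hit O:
  1P = (8, 2)
  2P = (6, 9)
  3P = (1, 1)
  4P = (0, 7)
  5P = (7, 7)
  6P = (10, 8)
  7P = (2, 5)
  8P = (4, 7)
  ... (continuing to 17P)
  17P = O

ord(P) = 17


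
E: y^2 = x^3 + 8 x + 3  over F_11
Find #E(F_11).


For each x in F_11, count y with y^2 = x^3 + 8 x + 3 mod 11:
  x = 0: RHS = 3, y in [5, 6]  -> 2 point(s)
  x = 1: RHS = 1, y in [1, 10]  -> 2 point(s)
  x = 2: RHS = 5, y in [4, 7]  -> 2 point(s)
  x = 4: RHS = 0, y in [0]  -> 1 point(s)
  x = 5: RHS = 3, y in [5, 6]  -> 2 point(s)
  x = 6: RHS = 3, y in [5, 6]  -> 2 point(s)
  x = 9: RHS = 1, y in [1, 10]  -> 2 point(s)
  x = 10: RHS = 5, y in [4, 7]  -> 2 point(s)
Affine points: 15. Add the point at infinity: total = 16.

#E(F_11) = 16


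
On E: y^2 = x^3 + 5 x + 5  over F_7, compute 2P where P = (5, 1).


k = 2 = 10_2 (binary, LSB first: 01)
Double-and-add from P = (5, 1):
  bit 0 = 0: acc unchanged = O
  bit 1 = 1: acc = O + (1, 5) = (1, 5)

2P = (1, 5)


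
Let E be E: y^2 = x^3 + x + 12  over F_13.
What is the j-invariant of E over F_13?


Delta = -16(4 a^3 + 27 b^2) mod 13 = 11
-1728 * (4 a)^3 = -1728 * (4*1)^3 mod 13 = 12
j = 12 * 11^(-1) mod 13 = 7

j = 7 (mod 13)


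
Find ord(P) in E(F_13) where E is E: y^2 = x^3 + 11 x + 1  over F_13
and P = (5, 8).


Compute successive multiples of P until we hit O:
  1P = (5, 8)
  2P = (0, 1)
  3P = (11, 7)
  4P = (1, 0)
  5P = (11, 6)
  6P = (0, 12)
  7P = (5, 5)
  8P = O

ord(P) = 8


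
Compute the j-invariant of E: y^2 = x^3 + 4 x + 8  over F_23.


Delta = -16(4 a^3 + 27 b^2) mod 23 = 19
-1728 * (4 a)^3 = -1728 * (4*4)^3 mod 23 = 17
j = 17 * 19^(-1) mod 23 = 13

j = 13 (mod 23)


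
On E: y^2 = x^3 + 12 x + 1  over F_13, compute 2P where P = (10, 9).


Doubling: s = (3 x1^2 + a) / (2 y1)
s = (3*10^2 + 12) / (2*9) mod 13 = 0
x3 = s^2 - 2 x1 mod 13 = 0^2 - 2*10 = 6
y3 = s (x1 - x3) - y1 mod 13 = 0 * (10 - 6) - 9 = 4

2P = (6, 4)


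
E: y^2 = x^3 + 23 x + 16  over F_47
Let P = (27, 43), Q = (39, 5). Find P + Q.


P != Q, so use the chord formula.
s = (y2 - y1) / (x2 - x1) = (9) / (12) mod 47 = 36
x3 = s^2 - x1 - x2 mod 47 = 36^2 - 27 - 39 = 8
y3 = s (x1 - x3) - y1 mod 47 = 36 * (27 - 8) - 43 = 30

P + Q = (8, 30)


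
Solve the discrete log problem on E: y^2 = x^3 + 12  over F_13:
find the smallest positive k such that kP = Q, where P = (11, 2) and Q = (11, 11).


Enumerate multiples of P until we hit Q = (11, 11):
  1P = (11, 2)
  2P = (0, 5)
  3P = (1, 0)
  4P = (0, 8)
  5P = (11, 11)
Match found at i = 5.

k = 5


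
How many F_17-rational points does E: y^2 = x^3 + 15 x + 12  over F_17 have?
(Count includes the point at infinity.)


For each x in F_17, count y with y^2 = x^3 + 15 x + 12 mod 17:
  x = 2: RHS = 16, y in [4, 13]  -> 2 point(s)
  x = 3: RHS = 16, y in [4, 13]  -> 2 point(s)
  x = 4: RHS = 0, y in [0]  -> 1 point(s)
  x = 5: RHS = 8, y in [5, 12]  -> 2 point(s)
  x = 7: RHS = 1, y in [1, 16]  -> 2 point(s)
  x = 8: RHS = 15, y in [7, 10]  -> 2 point(s)
  x = 9: RHS = 9, y in [3, 14]  -> 2 point(s)
  x = 12: RHS = 16, y in [4, 13]  -> 2 point(s)
  x = 14: RHS = 8, y in [5, 12]  -> 2 point(s)
  x = 15: RHS = 8, y in [5, 12]  -> 2 point(s)
  x = 16: RHS = 13, y in [8, 9]  -> 2 point(s)
Affine points: 21. Add the point at infinity: total = 22.

#E(F_17) = 22


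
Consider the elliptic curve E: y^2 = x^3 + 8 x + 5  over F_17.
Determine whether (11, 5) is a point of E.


Check whether y^2 = x^3 + 8 x + 5 (mod 17) for (x, y) = (11, 5).
LHS: y^2 = 5^2 mod 17 = 8
RHS: x^3 + 8 x + 5 = 11^3 + 8*11 + 5 mod 17 = 13
LHS != RHS

No, not on the curve


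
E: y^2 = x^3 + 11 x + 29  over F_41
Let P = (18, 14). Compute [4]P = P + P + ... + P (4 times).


k = 4 = 100_2 (binary, LSB first: 001)
Double-and-add from P = (18, 14):
  bit 0 = 0: acc unchanged = O
  bit 1 = 0: acc unchanged = O
  bit 2 = 1: acc = O + (38, 25) = (38, 25)

4P = (38, 25)


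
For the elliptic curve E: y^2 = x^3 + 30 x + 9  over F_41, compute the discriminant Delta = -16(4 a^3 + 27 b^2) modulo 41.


4 a^3 + 27 b^2 = 4*30^3 + 27*9^2 = 108000 + 2187 = 110187
Delta = -16 * (110187) = -1762992
Delta mod 41 = 8

Delta = 8 (mod 41)


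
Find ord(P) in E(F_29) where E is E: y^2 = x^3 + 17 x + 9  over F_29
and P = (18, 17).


Compute successive multiples of P until we hit O:
  1P = (18, 17)
  2P = (27, 24)
  3P = (0, 26)
  4P = (4, 5)
  5P = (3, 0)
  6P = (4, 24)
  7P = (0, 3)
  8P = (27, 5)
  ... (continuing to 10P)
  10P = O

ord(P) = 10


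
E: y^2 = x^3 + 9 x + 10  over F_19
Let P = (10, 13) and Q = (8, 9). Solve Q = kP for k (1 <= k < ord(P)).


Enumerate multiples of P until we hit Q = (8, 9):
  1P = (10, 13)
  2P = (3, 11)
  3P = (15, 10)
  4P = (5, 3)
  5P = (8, 10)
  6P = (8, 9)
Match found at i = 6.

k = 6


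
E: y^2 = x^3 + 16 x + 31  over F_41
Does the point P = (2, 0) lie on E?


Check whether y^2 = x^3 + 16 x + 31 (mod 41) for (x, y) = (2, 0).
LHS: y^2 = 0^2 mod 41 = 0
RHS: x^3 + 16 x + 31 = 2^3 + 16*2 + 31 mod 41 = 30
LHS != RHS

No, not on the curve


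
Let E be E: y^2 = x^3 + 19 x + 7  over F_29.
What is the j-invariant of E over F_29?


Delta = -16(4 a^3 + 27 b^2) mod 29 = 28
-1728 * (4 a)^3 = -1728 * (4*19)^3 mod 29 = 7
j = 7 * 28^(-1) mod 29 = 22

j = 22 (mod 29)


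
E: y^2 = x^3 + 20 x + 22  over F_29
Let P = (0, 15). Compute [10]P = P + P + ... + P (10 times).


k = 10 = 1010_2 (binary, LSB first: 0101)
Double-and-add from P = (0, 15):
  bit 0 = 0: acc unchanged = O
  bit 1 = 1: acc = O + (23, 18) = (23, 18)
  bit 2 = 0: acc unchanged = (23, 18)
  bit 3 = 1: acc = (23, 18) + (28, 1) = (0, 14)

10P = (0, 14)


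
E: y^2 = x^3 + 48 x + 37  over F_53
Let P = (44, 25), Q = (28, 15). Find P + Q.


P != Q, so use the chord formula.
s = (y2 - y1) / (x2 - x1) = (43) / (37) mod 53 = 47
x3 = s^2 - x1 - x2 mod 53 = 47^2 - 44 - 28 = 17
y3 = s (x1 - x3) - y1 mod 53 = 47 * (44 - 17) - 25 = 25

P + Q = (17, 25)


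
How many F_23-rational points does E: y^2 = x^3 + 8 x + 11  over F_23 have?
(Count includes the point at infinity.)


For each x in F_23, count y with y^2 = x^3 + 8 x + 11 mod 23:
  x = 2: RHS = 12, y in [9, 14]  -> 2 point(s)
  x = 3: RHS = 16, y in [4, 19]  -> 2 point(s)
  x = 8: RHS = 12, y in [9, 14]  -> 2 point(s)
  x = 11: RHS = 4, y in [2, 21]  -> 2 point(s)
  x = 12: RHS = 18, y in [8, 15]  -> 2 point(s)
  x = 13: RHS = 12, y in [9, 14]  -> 2 point(s)
  x = 16: RHS = 3, y in [7, 16]  -> 2 point(s)
  x = 17: RHS = 0, y in [0]  -> 1 point(s)
  x = 20: RHS = 6, y in [11, 12]  -> 2 point(s)
  x = 22: RHS = 2, y in [5, 18]  -> 2 point(s)
Affine points: 19. Add the point at infinity: total = 20.

#E(F_23) = 20


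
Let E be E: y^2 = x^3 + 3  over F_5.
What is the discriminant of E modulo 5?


4 a^3 + 27 b^2 = 4*0^3 + 27*3^2 = 0 + 243 = 243
Delta = -16 * (243) = -3888
Delta mod 5 = 2

Delta = 2 (mod 5)


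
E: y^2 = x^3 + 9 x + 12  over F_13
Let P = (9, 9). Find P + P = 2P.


Doubling: s = (3 x1^2 + a) / (2 y1)
s = (3*9^2 + 9) / (2*9) mod 13 = 1
x3 = s^2 - 2 x1 mod 13 = 1^2 - 2*9 = 9
y3 = s (x1 - x3) - y1 mod 13 = 1 * (9 - 9) - 9 = 4

2P = (9, 4)


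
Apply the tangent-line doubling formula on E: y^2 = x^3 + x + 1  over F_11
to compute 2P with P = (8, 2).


Doubling: s = (3 x1^2 + a) / (2 y1)
s = (3*8^2 + 1) / (2*2) mod 11 = 7
x3 = s^2 - 2 x1 mod 11 = 7^2 - 2*8 = 0
y3 = s (x1 - x3) - y1 mod 11 = 7 * (8 - 0) - 2 = 10

2P = (0, 10)


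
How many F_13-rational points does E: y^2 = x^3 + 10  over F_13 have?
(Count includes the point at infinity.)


For each x in F_13, count y with y^2 = x^3 + 0 x + 10 mod 13:
  x = 0: RHS = 10, y in [6, 7]  -> 2 point(s)
  x = 4: RHS = 9, y in [3, 10]  -> 2 point(s)
  x = 10: RHS = 9, y in [3, 10]  -> 2 point(s)
  x = 12: RHS = 9, y in [3, 10]  -> 2 point(s)
Affine points: 8. Add the point at infinity: total = 9.

#E(F_13) = 9


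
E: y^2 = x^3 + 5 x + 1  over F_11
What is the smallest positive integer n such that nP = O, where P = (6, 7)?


Compute successive multiples of P until we hit O:
  1P = (6, 7)
  2P = (0, 10)
  3P = (8, 5)
  4P = (9, 7)
  5P = (7, 4)
  6P = (7, 7)
  7P = (9, 4)
  8P = (8, 6)
  ... (continuing to 11P)
  11P = O

ord(P) = 11


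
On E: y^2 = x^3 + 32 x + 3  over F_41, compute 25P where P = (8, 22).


k = 25 = 11001_2 (binary, LSB first: 10011)
Double-and-add from P = (8, 22):
  bit 0 = 1: acc = O + (8, 22) = (8, 22)
  bit 1 = 0: acc unchanged = (8, 22)
  bit 2 = 0: acc unchanged = (8, 22)
  bit 3 = 1: acc = (8, 22) + (36, 28) = (37, 4)
  bit 4 = 1: acc = (37, 4) + (31, 35) = (35, 13)

25P = (35, 13)


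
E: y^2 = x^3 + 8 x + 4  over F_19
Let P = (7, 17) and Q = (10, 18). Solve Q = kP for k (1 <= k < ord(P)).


Enumerate multiples of P until we hit Q = (10, 18):
  1P = (7, 17)
  2P = (2, 3)
  3P = (11, 6)
  4P = (5, 6)
  5P = (4, 9)
  6P = (13, 5)
  7P = (3, 13)
  8P = (10, 18)
Match found at i = 8.

k = 8


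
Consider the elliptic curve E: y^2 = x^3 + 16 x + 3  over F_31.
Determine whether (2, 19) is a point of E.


Check whether y^2 = x^3 + 16 x + 3 (mod 31) for (x, y) = (2, 19).
LHS: y^2 = 19^2 mod 31 = 20
RHS: x^3 + 16 x + 3 = 2^3 + 16*2 + 3 mod 31 = 12
LHS != RHS

No, not on the curve


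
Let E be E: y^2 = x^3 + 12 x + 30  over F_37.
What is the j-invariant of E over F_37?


Delta = -16(4 a^3 + 27 b^2) mod 37 = 34
-1728 * (4 a)^3 = -1728 * (4*12)^3 mod 37 = 26
j = 26 * 34^(-1) mod 37 = 16

j = 16 (mod 37)


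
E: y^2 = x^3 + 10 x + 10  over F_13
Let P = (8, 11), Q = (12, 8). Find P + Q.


P != Q, so use the chord formula.
s = (y2 - y1) / (x2 - x1) = (10) / (4) mod 13 = 9
x3 = s^2 - x1 - x2 mod 13 = 9^2 - 8 - 12 = 9
y3 = s (x1 - x3) - y1 mod 13 = 9 * (8 - 9) - 11 = 6

P + Q = (9, 6)


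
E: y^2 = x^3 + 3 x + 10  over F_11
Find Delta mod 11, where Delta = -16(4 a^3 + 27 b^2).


4 a^3 + 27 b^2 = 4*3^3 + 27*10^2 = 108 + 2700 = 2808
Delta = -16 * (2808) = -44928
Delta mod 11 = 7

Delta = 7 (mod 11)


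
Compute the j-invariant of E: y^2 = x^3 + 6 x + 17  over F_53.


Delta = -16(4 a^3 + 27 b^2) mod 53 = 29
-1728 * (4 a)^3 = -1728 * (4*6)^3 mod 53 = 23
j = 23 * 29^(-1) mod 53 = 41

j = 41 (mod 53)


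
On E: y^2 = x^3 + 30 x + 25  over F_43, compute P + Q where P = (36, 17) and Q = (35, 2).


P != Q, so use the chord formula.
s = (y2 - y1) / (x2 - x1) = (28) / (42) mod 43 = 15
x3 = s^2 - x1 - x2 mod 43 = 15^2 - 36 - 35 = 25
y3 = s (x1 - x3) - y1 mod 43 = 15 * (36 - 25) - 17 = 19

P + Q = (25, 19)


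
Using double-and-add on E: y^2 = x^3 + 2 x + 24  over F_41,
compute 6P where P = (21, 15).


k = 6 = 110_2 (binary, LSB first: 011)
Double-and-add from P = (21, 15):
  bit 0 = 0: acc unchanged = O
  bit 1 = 1: acc = O + (17, 25) = (17, 25)
  bit 2 = 1: acc = (17, 25) + (25, 18) = (35, 1)

6P = (35, 1)


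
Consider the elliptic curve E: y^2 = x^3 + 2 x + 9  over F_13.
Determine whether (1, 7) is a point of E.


Check whether y^2 = x^3 + 2 x + 9 (mod 13) for (x, y) = (1, 7).
LHS: y^2 = 7^2 mod 13 = 10
RHS: x^3 + 2 x + 9 = 1^3 + 2*1 + 9 mod 13 = 12
LHS != RHS

No, not on the curve


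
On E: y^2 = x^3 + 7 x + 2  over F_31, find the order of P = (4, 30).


Compute successive multiples of P until we hit O:
  1P = (4, 30)
  2P = (12, 4)
  3P = (12, 27)
  4P = (4, 1)
  5P = O

ord(P) = 5


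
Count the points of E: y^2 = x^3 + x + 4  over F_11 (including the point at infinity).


For each x in F_11, count y with y^2 = x^3 + 1 x + 4 mod 11:
  x = 0: RHS = 4, y in [2, 9]  -> 2 point(s)
  x = 2: RHS = 3, y in [5, 6]  -> 2 point(s)
  x = 3: RHS = 1, y in [1, 10]  -> 2 point(s)
  x = 9: RHS = 5, y in [4, 7]  -> 2 point(s)
Affine points: 8. Add the point at infinity: total = 9.

#E(F_11) = 9


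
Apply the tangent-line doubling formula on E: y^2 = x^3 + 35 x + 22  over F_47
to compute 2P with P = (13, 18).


Doubling: s = (3 x1^2 + a) / (2 y1)
s = (3*13^2 + 35) / (2*18) mod 47 = 2
x3 = s^2 - 2 x1 mod 47 = 2^2 - 2*13 = 25
y3 = s (x1 - x3) - y1 mod 47 = 2 * (13 - 25) - 18 = 5

2P = (25, 5)


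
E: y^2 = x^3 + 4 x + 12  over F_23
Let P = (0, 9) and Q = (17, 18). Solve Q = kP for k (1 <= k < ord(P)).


Enumerate multiples of P until we hit Q = (17, 18):
  1P = (0, 9)
  2P = (8, 2)
  3P = (19, 22)
  4P = (16, 20)
  5P = (9, 15)
  6P = (17, 18)
Match found at i = 6.

k = 6


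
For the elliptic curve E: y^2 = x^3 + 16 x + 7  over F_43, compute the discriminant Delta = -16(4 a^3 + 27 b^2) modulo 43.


4 a^3 + 27 b^2 = 4*16^3 + 27*7^2 = 16384 + 1323 = 17707
Delta = -16 * (17707) = -283312
Delta mod 43 = 15

Delta = 15 (mod 43)


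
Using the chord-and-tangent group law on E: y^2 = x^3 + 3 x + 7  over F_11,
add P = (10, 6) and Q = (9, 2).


P != Q, so use the chord formula.
s = (y2 - y1) / (x2 - x1) = (7) / (10) mod 11 = 4
x3 = s^2 - x1 - x2 mod 11 = 4^2 - 10 - 9 = 8
y3 = s (x1 - x3) - y1 mod 11 = 4 * (10 - 8) - 6 = 2

P + Q = (8, 2)


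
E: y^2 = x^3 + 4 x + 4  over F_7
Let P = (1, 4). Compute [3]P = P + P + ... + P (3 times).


k = 3 = 11_2 (binary, LSB first: 11)
Double-and-add from P = (1, 4):
  bit 0 = 1: acc = O + (1, 4) = (1, 4)
  bit 1 = 1: acc = (1, 4) + (5, 3) = (5, 4)

3P = (5, 4)


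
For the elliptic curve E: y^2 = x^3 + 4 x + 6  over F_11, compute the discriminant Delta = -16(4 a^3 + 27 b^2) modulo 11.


4 a^3 + 27 b^2 = 4*4^3 + 27*6^2 = 256 + 972 = 1228
Delta = -16 * (1228) = -19648
Delta mod 11 = 9

Delta = 9 (mod 11)


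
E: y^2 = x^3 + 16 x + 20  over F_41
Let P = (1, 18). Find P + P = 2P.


Doubling: s = (3 x1^2 + a) / (2 y1)
s = (3*1^2 + 16) / (2*18) mod 41 = 29
x3 = s^2 - 2 x1 mod 41 = 29^2 - 2*1 = 19
y3 = s (x1 - x3) - y1 mod 41 = 29 * (1 - 19) - 18 = 34

2P = (19, 34)


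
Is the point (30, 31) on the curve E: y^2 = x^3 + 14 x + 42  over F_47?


Check whether y^2 = x^3 + 14 x + 42 (mod 47) for (x, y) = (30, 31).
LHS: y^2 = 31^2 mod 47 = 21
RHS: x^3 + 14 x + 42 = 30^3 + 14*30 + 42 mod 47 = 14
LHS != RHS

No, not on the curve


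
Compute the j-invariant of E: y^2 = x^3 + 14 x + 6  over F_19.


Delta = -16(4 a^3 + 27 b^2) mod 19 = 10
-1728 * (4 a)^3 = -1728 * (4*14)^3 mod 19 = 18
j = 18 * 10^(-1) mod 19 = 17

j = 17 (mod 19)


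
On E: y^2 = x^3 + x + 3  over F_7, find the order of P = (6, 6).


Compute successive multiples of P until we hit O:
  1P = (6, 6)
  2P = (6, 1)
  3P = O

ord(P) = 3


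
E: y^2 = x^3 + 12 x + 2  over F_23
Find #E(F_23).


For each x in F_23, count y with y^2 = x^3 + 12 x + 2 mod 23:
  x = 0: RHS = 2, y in [5, 18]  -> 2 point(s)
  x = 5: RHS = 3, y in [7, 16]  -> 2 point(s)
  x = 8: RHS = 12, y in [9, 14]  -> 2 point(s)
  x = 10: RHS = 18, y in [8, 15]  -> 2 point(s)
  x = 11: RHS = 16, y in [4, 19]  -> 2 point(s)
  x = 13: RHS = 9, y in [3, 20]  -> 2 point(s)
  x = 14: RHS = 16, y in [4, 19]  -> 2 point(s)
  x = 16: RHS = 12, y in [9, 14]  -> 2 point(s)
  x = 17: RHS = 13, y in [6, 17]  -> 2 point(s)
  x = 18: RHS = 1, y in [1, 22]  -> 2 point(s)
  x = 20: RHS = 8, y in [10, 13]  -> 2 point(s)
  x = 21: RHS = 16, y in [4, 19]  -> 2 point(s)
  x = 22: RHS = 12, y in [9, 14]  -> 2 point(s)
Affine points: 26. Add the point at infinity: total = 27.

#E(F_23) = 27


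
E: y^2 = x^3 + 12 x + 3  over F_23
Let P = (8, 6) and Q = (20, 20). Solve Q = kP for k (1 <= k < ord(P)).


Enumerate multiples of P until we hit Q = (20, 20):
  1P = (8, 6)
  2P = (20, 20)
Match found at i = 2.

k = 2


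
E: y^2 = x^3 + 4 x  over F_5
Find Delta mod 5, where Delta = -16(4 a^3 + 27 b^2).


4 a^3 + 27 b^2 = 4*4^3 + 27*0^2 = 256 + 0 = 256
Delta = -16 * (256) = -4096
Delta mod 5 = 4

Delta = 4 (mod 5)


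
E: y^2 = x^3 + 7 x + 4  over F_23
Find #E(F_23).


For each x in F_23, count y with y^2 = x^3 + 7 x + 4 mod 23:
  x = 0: RHS = 4, y in [2, 21]  -> 2 point(s)
  x = 1: RHS = 12, y in [9, 14]  -> 2 point(s)
  x = 2: RHS = 3, y in [7, 16]  -> 2 point(s)
  x = 3: RHS = 6, y in [11, 12]  -> 2 point(s)
  x = 4: RHS = 4, y in [2, 21]  -> 2 point(s)
  x = 5: RHS = 3, y in [7, 16]  -> 2 point(s)
  x = 6: RHS = 9, y in [3, 20]  -> 2 point(s)
  x = 10: RHS = 16, y in [4, 19]  -> 2 point(s)
  x = 11: RHS = 9, y in [3, 20]  -> 2 point(s)
  x = 16: RHS = 3, y in [7, 16]  -> 2 point(s)
  x = 19: RHS = 4, y in [2, 21]  -> 2 point(s)
  x = 20: RHS = 2, y in [5, 18]  -> 2 point(s)
Affine points: 24. Add the point at infinity: total = 25.

#E(F_23) = 25


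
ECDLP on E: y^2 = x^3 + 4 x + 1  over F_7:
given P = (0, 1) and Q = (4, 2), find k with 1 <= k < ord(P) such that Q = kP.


Enumerate multiples of P until we hit Q = (4, 2):
  1P = (0, 1)
  2P = (4, 5)
  3P = (4, 2)
Match found at i = 3.

k = 3


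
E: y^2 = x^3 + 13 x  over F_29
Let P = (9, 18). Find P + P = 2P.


Doubling: s = (3 x1^2 + a) / (2 y1)
s = (3*9^2 + 13) / (2*18) mod 29 = 20
x3 = s^2 - 2 x1 mod 29 = 20^2 - 2*9 = 5
y3 = s (x1 - x3) - y1 mod 29 = 20 * (9 - 5) - 18 = 4

2P = (5, 4)


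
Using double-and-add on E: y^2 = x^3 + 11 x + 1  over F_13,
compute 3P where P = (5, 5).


k = 3 = 11_2 (binary, LSB first: 11)
Double-and-add from P = (5, 5):
  bit 0 = 1: acc = O + (5, 5) = (5, 5)
  bit 1 = 1: acc = (5, 5) + (0, 12) = (11, 6)

3P = (11, 6)


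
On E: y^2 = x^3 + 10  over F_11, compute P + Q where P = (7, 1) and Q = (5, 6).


P != Q, so use the chord formula.
s = (y2 - y1) / (x2 - x1) = (5) / (9) mod 11 = 3
x3 = s^2 - x1 - x2 mod 11 = 3^2 - 7 - 5 = 8
y3 = s (x1 - x3) - y1 mod 11 = 3 * (7 - 8) - 1 = 7

P + Q = (8, 7)


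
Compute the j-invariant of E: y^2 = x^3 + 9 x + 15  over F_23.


Delta = -16(4 a^3 + 27 b^2) mod 23 = 9
-1728 * (4 a)^3 = -1728 * (4*9)^3 mod 23 = 10
j = 10 * 9^(-1) mod 23 = 19

j = 19 (mod 23)


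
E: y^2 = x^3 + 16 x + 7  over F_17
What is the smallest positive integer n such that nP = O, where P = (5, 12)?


Compute successive multiples of P until we hit O:
  1P = (5, 12)
  2P = (6, 9)
  3P = (15, 1)
  4P = (13, 7)
  5P = (14, 0)
  6P = (13, 10)
  7P = (15, 16)
  8P = (6, 8)
  ... (continuing to 10P)
  10P = O

ord(P) = 10


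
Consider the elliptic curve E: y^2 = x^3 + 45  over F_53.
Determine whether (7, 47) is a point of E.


Check whether y^2 = x^3 + 0 x + 45 (mod 53) for (x, y) = (7, 47).
LHS: y^2 = 47^2 mod 53 = 36
RHS: x^3 + 0 x + 45 = 7^3 + 0*7 + 45 mod 53 = 17
LHS != RHS

No, not on the curve


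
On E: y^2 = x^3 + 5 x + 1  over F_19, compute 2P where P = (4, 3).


Doubling: s = (3 x1^2 + a) / (2 y1)
s = (3*4^2 + 5) / (2*3) mod 19 = 12
x3 = s^2 - 2 x1 mod 19 = 12^2 - 2*4 = 3
y3 = s (x1 - x3) - y1 mod 19 = 12 * (4 - 3) - 3 = 9

2P = (3, 9)


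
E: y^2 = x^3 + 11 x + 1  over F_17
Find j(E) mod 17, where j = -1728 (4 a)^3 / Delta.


Delta = -16(4 a^3 + 27 b^2) mod 17 = 13
-1728 * (4 a)^3 = -1728 * (4*11)^3 mod 17 = 16
j = 16 * 13^(-1) mod 17 = 13

j = 13 (mod 17)


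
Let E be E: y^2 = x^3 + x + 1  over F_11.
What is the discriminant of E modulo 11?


4 a^3 + 27 b^2 = 4*1^3 + 27*1^2 = 4 + 27 = 31
Delta = -16 * (31) = -496
Delta mod 11 = 10

Delta = 10 (mod 11)


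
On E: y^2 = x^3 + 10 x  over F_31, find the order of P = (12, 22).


Compute successive multiples of P until we hit O:
  1P = (12, 22)
  2P = (16, 28)
  3P = (13, 23)
  4P = (7, 14)
  5P = (22, 24)
  6P = (2, 11)
  7P = (21, 27)
  8P = (14, 1)
  ... (continuing to 32P)
  32P = O

ord(P) = 32


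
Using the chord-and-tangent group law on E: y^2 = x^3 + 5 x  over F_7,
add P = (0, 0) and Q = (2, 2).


P != Q, so use the chord formula.
s = (y2 - y1) / (x2 - x1) = (2) / (2) mod 7 = 1
x3 = s^2 - x1 - x2 mod 7 = 1^2 - 0 - 2 = 6
y3 = s (x1 - x3) - y1 mod 7 = 1 * (0 - 6) - 0 = 1

P + Q = (6, 1)


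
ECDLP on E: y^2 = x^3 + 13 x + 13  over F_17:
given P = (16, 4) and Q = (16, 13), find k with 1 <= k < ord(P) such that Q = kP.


Enumerate multiples of P until we hit Q = (16, 13):
  1P = (16, 4)
  2P = (6, 16)
  3P = (8, 0)
  4P = (6, 1)
  5P = (16, 13)
Match found at i = 5.

k = 5


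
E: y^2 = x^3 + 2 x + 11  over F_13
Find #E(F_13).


For each x in F_13, count y with y^2 = x^3 + 2 x + 11 mod 13:
  x = 1: RHS = 1, y in [1, 12]  -> 2 point(s)
  x = 2: RHS = 10, y in [6, 7]  -> 2 point(s)
  x = 5: RHS = 3, y in [4, 9]  -> 2 point(s)
  x = 7: RHS = 4, y in [2, 11]  -> 2 point(s)
  x = 9: RHS = 4, y in [2, 11]  -> 2 point(s)
  x = 10: RHS = 4, y in [2, 11]  -> 2 point(s)
  x = 11: RHS = 12, y in [5, 8]  -> 2 point(s)
Affine points: 14. Add the point at infinity: total = 15.

#E(F_13) = 15


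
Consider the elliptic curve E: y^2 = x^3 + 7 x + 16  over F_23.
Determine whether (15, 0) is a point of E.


Check whether y^2 = x^3 + 7 x + 16 (mod 23) for (x, y) = (15, 0).
LHS: y^2 = 0^2 mod 23 = 0
RHS: x^3 + 7 x + 16 = 15^3 + 7*15 + 16 mod 23 = 0
LHS = RHS

Yes, on the curve


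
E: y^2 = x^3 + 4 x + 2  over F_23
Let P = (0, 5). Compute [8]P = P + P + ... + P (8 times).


k = 8 = 1000_2 (binary, LSB first: 0001)
Double-and-add from P = (0, 5):
  bit 0 = 0: acc unchanged = O
  bit 1 = 0: acc unchanged = O
  bit 2 = 0: acc unchanged = O
  bit 3 = 1: acc = O + (18, 8) = (18, 8)

8P = (18, 8)


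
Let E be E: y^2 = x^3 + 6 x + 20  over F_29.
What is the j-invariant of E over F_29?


Delta = -16(4 a^3 + 27 b^2) mod 29 = 20
-1728 * (4 a)^3 = -1728 * (4*6)^3 mod 29 = 8
j = 8 * 20^(-1) mod 29 = 12

j = 12 (mod 29)


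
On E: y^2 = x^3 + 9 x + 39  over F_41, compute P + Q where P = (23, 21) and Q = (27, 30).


P != Q, so use the chord formula.
s = (y2 - y1) / (x2 - x1) = (9) / (4) mod 41 = 33
x3 = s^2 - x1 - x2 mod 41 = 33^2 - 23 - 27 = 14
y3 = s (x1 - x3) - y1 mod 41 = 33 * (23 - 14) - 21 = 30

P + Q = (14, 30)


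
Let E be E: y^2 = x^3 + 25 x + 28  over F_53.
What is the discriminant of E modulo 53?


4 a^3 + 27 b^2 = 4*25^3 + 27*28^2 = 62500 + 21168 = 83668
Delta = -16 * (83668) = -1338688
Delta mod 53 = 39

Delta = 39 (mod 53)


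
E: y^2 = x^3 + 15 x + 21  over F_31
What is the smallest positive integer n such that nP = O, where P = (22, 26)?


Compute successive multiples of P until we hit O:
  1P = (22, 26)
  2P = (19, 2)
  3P = (23, 28)
  4P = (21, 7)
  5P = (8, 23)
  6P = (5, 2)
  7P = (12, 10)
  8P = (7, 29)
  ... (continuing to 17P)
  17P = O

ord(P) = 17


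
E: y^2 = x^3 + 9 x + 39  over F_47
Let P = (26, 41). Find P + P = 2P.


Doubling: s = (3 x1^2 + a) / (2 y1)
s = (3*26^2 + 9) / (2*41) mod 47 = 30
x3 = s^2 - 2 x1 mod 47 = 30^2 - 2*26 = 2
y3 = s (x1 - x3) - y1 mod 47 = 30 * (26 - 2) - 41 = 21

2P = (2, 21)


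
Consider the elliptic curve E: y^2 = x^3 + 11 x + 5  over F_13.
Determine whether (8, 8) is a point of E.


Check whether y^2 = x^3 + 11 x + 5 (mod 13) for (x, y) = (8, 8).
LHS: y^2 = 8^2 mod 13 = 12
RHS: x^3 + 11 x + 5 = 8^3 + 11*8 + 5 mod 13 = 7
LHS != RHS

No, not on the curve


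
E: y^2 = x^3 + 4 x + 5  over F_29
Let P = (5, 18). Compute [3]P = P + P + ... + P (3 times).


k = 3 = 11_2 (binary, LSB first: 11)
Double-and-add from P = (5, 18):
  bit 0 = 1: acc = O + (5, 18) = (5, 18)
  bit 1 = 1: acc = (5, 18) + (28, 0) = (5, 11)

3P = (5, 11)


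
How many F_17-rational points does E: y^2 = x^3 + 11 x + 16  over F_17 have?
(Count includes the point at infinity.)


For each x in F_17, count y with y^2 = x^3 + 11 x + 16 mod 17:
  x = 0: RHS = 16, y in [4, 13]  -> 2 point(s)
  x = 3: RHS = 8, y in [5, 12]  -> 2 point(s)
  x = 5: RHS = 9, y in [3, 14]  -> 2 point(s)
  x = 6: RHS = 9, y in [3, 14]  -> 2 point(s)
  x = 8: RHS = 4, y in [2, 15]  -> 2 point(s)
  x = 10: RHS = 4, y in [2, 15]  -> 2 point(s)
  x = 16: RHS = 4, y in [2, 15]  -> 2 point(s)
Affine points: 14. Add the point at infinity: total = 15.

#E(F_17) = 15


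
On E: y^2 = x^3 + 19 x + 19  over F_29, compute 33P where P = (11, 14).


k = 33 = 100001_2 (binary, LSB first: 100001)
Double-and-add from P = (11, 14):
  bit 0 = 1: acc = O + (11, 14) = (11, 14)
  bit 1 = 0: acc unchanged = (11, 14)
  bit 2 = 0: acc unchanged = (11, 14)
  bit 3 = 0: acc unchanged = (11, 14)
  bit 4 = 0: acc unchanged = (11, 14)
  bit 5 = 1: acc = (11, 14) + (22, 6) = (3, 25)

33P = (3, 25)


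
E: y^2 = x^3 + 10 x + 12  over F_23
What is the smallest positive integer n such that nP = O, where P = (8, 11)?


Compute successive multiples of P until we hit O:
  1P = (8, 11)
  2P = (9, 7)
  3P = (22, 22)
  4P = (5, 16)
  5P = (0, 14)
  6P = (4, 22)
  7P = (20, 22)
  8P = (19, 0)
  ... (continuing to 16P)
  16P = O

ord(P) = 16


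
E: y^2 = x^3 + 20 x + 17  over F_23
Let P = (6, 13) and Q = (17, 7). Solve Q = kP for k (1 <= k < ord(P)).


Enumerate multiples of P until we hit Q = (17, 7):
  1P = (6, 13)
  2P = (17, 16)
  3P = (13, 6)
  4P = (5, 9)
  5P = (5, 14)
  6P = (13, 17)
  7P = (17, 7)
Match found at i = 7.

k = 7


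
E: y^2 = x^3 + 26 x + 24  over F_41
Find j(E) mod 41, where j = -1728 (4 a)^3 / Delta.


Delta = -16(4 a^3 + 27 b^2) mod 41 = 9
-1728 * (4 a)^3 = -1728 * (4*26)^3 mod 41 = 31
j = 31 * 9^(-1) mod 41 = 8

j = 8 (mod 41)


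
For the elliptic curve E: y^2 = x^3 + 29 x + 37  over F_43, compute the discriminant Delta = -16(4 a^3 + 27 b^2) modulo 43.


4 a^3 + 27 b^2 = 4*29^3 + 27*37^2 = 97556 + 36963 = 134519
Delta = -16 * (134519) = -2152304
Delta mod 43 = 18

Delta = 18 (mod 43)


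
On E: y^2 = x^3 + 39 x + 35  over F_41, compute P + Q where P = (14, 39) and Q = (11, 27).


P != Q, so use the chord formula.
s = (y2 - y1) / (x2 - x1) = (29) / (38) mod 41 = 4
x3 = s^2 - x1 - x2 mod 41 = 4^2 - 14 - 11 = 32
y3 = s (x1 - x3) - y1 mod 41 = 4 * (14 - 32) - 39 = 12

P + Q = (32, 12)


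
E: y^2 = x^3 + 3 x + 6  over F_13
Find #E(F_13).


For each x in F_13, count y with y^2 = x^3 + 3 x + 6 mod 13:
  x = 1: RHS = 10, y in [6, 7]  -> 2 point(s)
  x = 3: RHS = 3, y in [4, 9]  -> 2 point(s)
  x = 4: RHS = 4, y in [2, 11]  -> 2 point(s)
  x = 5: RHS = 3, y in [4, 9]  -> 2 point(s)
  x = 8: RHS = 9, y in [3, 10]  -> 2 point(s)
  x = 10: RHS = 9, y in [3, 10]  -> 2 point(s)
Affine points: 12. Add the point at infinity: total = 13.

#E(F_13) = 13


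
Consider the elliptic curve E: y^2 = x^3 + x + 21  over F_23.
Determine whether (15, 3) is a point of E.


Check whether y^2 = x^3 + 1 x + 21 (mod 23) for (x, y) = (15, 3).
LHS: y^2 = 3^2 mod 23 = 9
RHS: x^3 + 1 x + 21 = 15^3 + 1*15 + 21 mod 23 = 7
LHS != RHS

No, not on the curve


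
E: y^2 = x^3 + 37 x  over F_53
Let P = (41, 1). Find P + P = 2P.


Doubling: s = (3 x1^2 + a) / (2 y1)
s = (3*41^2 + 37) / (2*1) mod 53 = 49
x3 = s^2 - 2 x1 mod 53 = 49^2 - 2*41 = 40
y3 = s (x1 - x3) - y1 mod 53 = 49 * (41 - 40) - 1 = 48

2P = (40, 48)


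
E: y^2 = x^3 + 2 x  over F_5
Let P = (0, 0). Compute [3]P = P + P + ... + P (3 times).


k = 3 = 11_2 (binary, LSB first: 11)
Double-and-add from P = (0, 0):
  bit 0 = 1: acc = O + (0, 0) = (0, 0)
  bit 1 = 1: acc = (0, 0) + O = (0, 0)

3P = (0, 0)


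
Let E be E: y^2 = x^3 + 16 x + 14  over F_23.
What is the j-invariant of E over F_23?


Delta = -16(4 a^3 + 27 b^2) mod 23 = 1
-1728 * (4 a)^3 = -1728 * (4*16)^3 mod 23 = 7
j = 7 * 1^(-1) mod 23 = 7

j = 7 (mod 23)


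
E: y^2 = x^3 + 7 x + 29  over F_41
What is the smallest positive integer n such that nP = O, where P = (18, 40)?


Compute successive multiples of P until we hit O:
  1P = (18, 40)
  2P = (1, 23)
  3P = (23, 37)
  4P = (2, 16)
  5P = (13, 29)
  6P = (5, 5)
  7P = (17, 10)
  8P = (4, 11)
  ... (continuing to 52P)
  52P = O

ord(P) = 52


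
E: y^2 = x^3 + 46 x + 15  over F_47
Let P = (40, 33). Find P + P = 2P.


Doubling: s = (3 x1^2 + a) / (2 y1)
s = (3*40^2 + 46) / (2*33) mod 47 = 25
x3 = s^2 - 2 x1 mod 47 = 25^2 - 2*40 = 28
y3 = s (x1 - x3) - y1 mod 47 = 25 * (40 - 28) - 33 = 32

2P = (28, 32)


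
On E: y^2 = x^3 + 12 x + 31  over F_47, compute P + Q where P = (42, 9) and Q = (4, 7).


P != Q, so use the chord formula.
s = (y2 - y1) / (x2 - x1) = (45) / (9) mod 47 = 5
x3 = s^2 - x1 - x2 mod 47 = 5^2 - 42 - 4 = 26
y3 = s (x1 - x3) - y1 mod 47 = 5 * (42 - 26) - 9 = 24

P + Q = (26, 24)


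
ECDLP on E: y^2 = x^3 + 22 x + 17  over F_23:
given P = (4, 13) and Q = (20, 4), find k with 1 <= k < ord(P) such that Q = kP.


Enumerate multiples of P until we hit Q = (20, 4):
  1P = (4, 13)
  2P = (10, 8)
  3P = (18, 14)
  4P = (3, 15)
  5P = (20, 19)
  6P = (11, 16)
  7P = (11, 7)
  8P = (20, 4)
Match found at i = 8.

k = 8


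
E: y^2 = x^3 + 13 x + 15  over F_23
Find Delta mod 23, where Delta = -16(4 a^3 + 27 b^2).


4 a^3 + 27 b^2 = 4*13^3 + 27*15^2 = 8788 + 6075 = 14863
Delta = -16 * (14863) = -237808
Delta mod 23 = 12

Delta = 12 (mod 23)


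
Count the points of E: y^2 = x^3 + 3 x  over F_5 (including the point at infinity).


For each x in F_5, count y with y^2 = x^3 + 3 x + 0 mod 5:
  x = 0: RHS = 0, y in [0]  -> 1 point(s)
  x = 1: RHS = 4, y in [2, 3]  -> 2 point(s)
  x = 2: RHS = 4, y in [2, 3]  -> 2 point(s)
  x = 3: RHS = 1, y in [1, 4]  -> 2 point(s)
  x = 4: RHS = 1, y in [1, 4]  -> 2 point(s)
Affine points: 9. Add the point at infinity: total = 10.

#E(F_5) = 10


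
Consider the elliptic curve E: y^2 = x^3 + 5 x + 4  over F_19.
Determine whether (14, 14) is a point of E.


Check whether y^2 = x^3 + 5 x + 4 (mod 19) for (x, y) = (14, 14).
LHS: y^2 = 14^2 mod 19 = 6
RHS: x^3 + 5 x + 4 = 14^3 + 5*14 + 4 mod 19 = 6
LHS = RHS

Yes, on the curve


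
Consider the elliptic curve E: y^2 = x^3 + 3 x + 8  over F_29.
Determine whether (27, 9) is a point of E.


Check whether y^2 = x^3 + 3 x + 8 (mod 29) for (x, y) = (27, 9).
LHS: y^2 = 9^2 mod 29 = 23
RHS: x^3 + 3 x + 8 = 27^3 + 3*27 + 8 mod 29 = 23
LHS = RHS

Yes, on the curve


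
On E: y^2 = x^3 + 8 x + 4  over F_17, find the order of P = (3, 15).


Compute successive multiples of P until we hit O:
  1P = (3, 15)
  2P = (10, 8)
  3P = (5, 4)
  4P = (1, 8)
  5P = (4, 7)
  6P = (6, 9)
  7P = (12, 3)
  8P = (0, 15)
  ... (continuing to 21P)
  21P = O

ord(P) = 21


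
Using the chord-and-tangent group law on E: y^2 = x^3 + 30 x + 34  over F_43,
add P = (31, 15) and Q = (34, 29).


P != Q, so use the chord formula.
s = (y2 - y1) / (x2 - x1) = (14) / (3) mod 43 = 19
x3 = s^2 - x1 - x2 mod 43 = 19^2 - 31 - 34 = 38
y3 = s (x1 - x3) - y1 mod 43 = 19 * (31 - 38) - 15 = 24

P + Q = (38, 24)


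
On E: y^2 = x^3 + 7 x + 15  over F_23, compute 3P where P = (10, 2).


k = 3 = 11_2 (binary, LSB first: 11)
Double-and-add from P = (10, 2):
  bit 0 = 1: acc = O + (10, 2) = (10, 2)
  bit 1 = 1: acc = (10, 2) + (7, 4) = (9, 5)

3P = (9, 5)


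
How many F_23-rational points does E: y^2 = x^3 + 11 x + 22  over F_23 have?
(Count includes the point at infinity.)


For each x in F_23, count y with y^2 = x^3 + 11 x + 22 mod 23:
  x = 2: RHS = 6, y in [11, 12]  -> 2 point(s)
  x = 3: RHS = 13, y in [6, 17]  -> 2 point(s)
  x = 5: RHS = 18, y in [8, 15]  -> 2 point(s)
  x = 8: RHS = 1, y in [1, 22]  -> 2 point(s)
  x = 11: RHS = 2, y in [5, 18]  -> 2 point(s)
  x = 13: RHS = 16, y in [4, 19]  -> 2 point(s)
  x = 16: RHS = 16, y in [4, 19]  -> 2 point(s)
  x = 17: RHS = 16, y in [4, 19]  -> 2 point(s)
  x = 18: RHS = 3, y in [7, 16]  -> 2 point(s)
  x = 19: RHS = 6, y in [11, 12]  -> 2 point(s)
  x = 20: RHS = 8, y in [10, 13]  -> 2 point(s)
Affine points: 22. Add the point at infinity: total = 23.

#E(F_23) = 23


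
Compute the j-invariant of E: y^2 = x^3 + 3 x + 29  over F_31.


Delta = -16(4 a^3 + 27 b^2) mod 31 = 16
-1728 * (4 a)^3 = -1728 * (4*3)^3 mod 31 = 29
j = 29 * 16^(-1) mod 31 = 27

j = 27 (mod 31)


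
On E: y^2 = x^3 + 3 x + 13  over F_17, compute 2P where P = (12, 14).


Doubling: s = (3 x1^2 + a) / (2 y1)
s = (3*12^2 + 3) / (2*14) mod 17 = 4
x3 = s^2 - 2 x1 mod 17 = 4^2 - 2*12 = 9
y3 = s (x1 - x3) - y1 mod 17 = 4 * (12 - 9) - 14 = 15

2P = (9, 15)


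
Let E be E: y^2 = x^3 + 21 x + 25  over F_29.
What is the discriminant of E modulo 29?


4 a^3 + 27 b^2 = 4*21^3 + 27*25^2 = 37044 + 16875 = 53919
Delta = -16 * (53919) = -862704
Delta mod 29 = 17

Delta = 17 (mod 29)


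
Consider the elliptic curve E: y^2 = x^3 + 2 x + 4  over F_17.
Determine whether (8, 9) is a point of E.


Check whether y^2 = x^3 + 2 x + 4 (mod 17) for (x, y) = (8, 9).
LHS: y^2 = 9^2 mod 17 = 13
RHS: x^3 + 2 x + 4 = 8^3 + 2*8 + 4 mod 17 = 5
LHS != RHS

No, not on the curve
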